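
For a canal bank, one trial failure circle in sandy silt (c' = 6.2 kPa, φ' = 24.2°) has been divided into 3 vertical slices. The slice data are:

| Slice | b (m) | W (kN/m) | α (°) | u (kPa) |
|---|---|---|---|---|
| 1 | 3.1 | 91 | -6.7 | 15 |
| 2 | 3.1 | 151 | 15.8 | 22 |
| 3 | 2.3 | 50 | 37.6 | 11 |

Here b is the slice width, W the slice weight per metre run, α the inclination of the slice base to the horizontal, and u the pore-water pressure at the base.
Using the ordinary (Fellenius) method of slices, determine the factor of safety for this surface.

FS = 1.87

Ordinary method of slices: FS = Σ[c'·Δl_i + (W_i cosα_i − u_i·Δl_i)·tanφ'] / Σ W_i sinα_i, with Δl_i = b_i / cosα_i.
Slice 1: Δl = 3.1/cos(-6.7°) = 3.121 m; N'_1 = 91·cos(-6.7°) − 15·3.121 = 43.6; c'Δl = 19.35; W sinα = -10.6
Slice 2: Δl = 3.1/cos15.8° = 3.222 m; N'_2 = 151·cos15.8° − 22·3.222 = 74.4; c'Δl = 19.97; W sinα = 41.1
Slice 3: Δl = 2.3/cos37.6° = 2.903 m; N'_3 = 50·cos37.6° − 11·2.903 = 7.7; c'Δl = 18.00; W sinα = 30.5
Σc'Δl = 57.3 kN/m; ΣN' = 125.7 kN/m; ΣW sinα = 61.0 kN/m
Resisting = 57.3 + 125.7·tan24.2° = 57.3 + 56.5 = 113.8 kN/m
FS = 113.8 / 61.0 = 1.865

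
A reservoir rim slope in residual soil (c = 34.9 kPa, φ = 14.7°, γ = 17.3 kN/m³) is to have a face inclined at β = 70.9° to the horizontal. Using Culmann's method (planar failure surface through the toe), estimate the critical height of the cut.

Culmann's analysis gives the critical failure plane at α_cr = (β + φ)/2 = (70.9 + 14.7)/2 = 42.8°, and the critical height
H_c = (4c/γ) · sinβ cosφ / [1 − cos(β − φ)]
    = (4·34.9/17.3) · sin70.9°·cos14.7° / [1 − cos(56.2°)]
    = 8.069 · 0.9449·0.9673 / [1 − 0.5563]
    = 8.069 · 0.9140 / 0.4437
    = 16.62 m

H_c = 16.62 m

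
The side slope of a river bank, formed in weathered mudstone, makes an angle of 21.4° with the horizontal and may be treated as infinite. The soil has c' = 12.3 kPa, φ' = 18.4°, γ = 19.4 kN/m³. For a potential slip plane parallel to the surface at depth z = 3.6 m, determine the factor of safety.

FS = 1.37

For an infinite slope with a slip plane parallel to the surface (no pore pressure): FS = [c' + γz cos²β tanφ'] / [γz sinβ cosβ].
γz = 19.4·3.6 = 69.84 kN/m²
Numerator = 12.3 + 69.84·cos²21.4°·tan18.4° = 12.3 + 69.84·0.8669·0.3327 = 32.440 kPa
Denominator = 69.84·sin21.4°·cos21.4° = 69.84·0.3649·0.9311 = 23.726 kPa
FS = 32.440 / 23.726 = 1.367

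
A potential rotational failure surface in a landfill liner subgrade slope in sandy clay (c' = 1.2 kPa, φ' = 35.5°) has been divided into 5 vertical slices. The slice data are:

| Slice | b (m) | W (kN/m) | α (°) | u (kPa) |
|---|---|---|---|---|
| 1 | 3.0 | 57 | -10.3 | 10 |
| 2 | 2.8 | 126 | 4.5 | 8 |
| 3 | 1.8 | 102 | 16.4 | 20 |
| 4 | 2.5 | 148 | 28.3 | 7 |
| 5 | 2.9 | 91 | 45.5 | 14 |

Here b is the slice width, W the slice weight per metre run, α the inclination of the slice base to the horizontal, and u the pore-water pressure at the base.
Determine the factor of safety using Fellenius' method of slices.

FS = 1.44

Ordinary method of slices: FS = Σ[c'·Δl_i + (W_i cosα_i − u_i·Δl_i)·tanφ'] / Σ W_i sinα_i, with Δl_i = b_i / cosα_i.
Slice 1: Δl = 3.0/cos(-10.3°) = 3.049 m; N'_1 = 57·cos(-10.3°) − 10·3.049 = 25.6; c'Δl = 3.66; W sinα = -10.2
Slice 2: Δl = 2.8/cos4.5° = 2.809 m; N'_2 = 126·cos4.5° − 8·2.809 = 103.1; c'Δl = 3.37; W sinα = 9.9
Slice 3: Δl = 1.8/cos16.4° = 1.876 m; N'_3 = 102·cos16.4° − 20·1.876 = 60.3; c'Δl = 2.25; W sinα = 28.8
Slice 4: Δl = 2.5/cos28.3° = 2.839 m; N'_4 = 148·cos28.3° − 7·2.839 = 110.4; c'Δl = 3.41; W sinα = 70.2
Slice 5: Δl = 2.9/cos45.5° = 4.137 m; N'_5 = 91·cos45.5° − 14·4.137 = 5.9; c'Δl = 4.96; W sinα = 64.9
Σc'Δl = 17.7 kN/m; ΣN' = 305.3 kN/m; ΣW sinα = 163.6 kN/m
Resisting = 17.7 + 305.3·tan35.5° = 17.7 + 217.8 = 235.5 kN/m
FS = 235.5 / 163.6 = 1.440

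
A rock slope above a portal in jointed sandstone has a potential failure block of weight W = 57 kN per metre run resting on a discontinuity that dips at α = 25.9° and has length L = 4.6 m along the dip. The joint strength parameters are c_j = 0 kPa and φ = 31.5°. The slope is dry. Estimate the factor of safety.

Resolving the block weight along and normal to the plane and applying the Mohr–Coulomb strength on the joint:
N' = W cosα = 57·cos25.9° = 51.3 kN/m
Driving force T = W sinα = 57·sin25.9° = 24.9 kN/m
Resisting force R = c_j·L + N'·tanφ = 0·4.6 + 51.3·tan31.5° = 0.0 + 31.4 = 31.4 kN/m
FS = R / T = 31.4 / 24.9 = 1.262

FS = 1.26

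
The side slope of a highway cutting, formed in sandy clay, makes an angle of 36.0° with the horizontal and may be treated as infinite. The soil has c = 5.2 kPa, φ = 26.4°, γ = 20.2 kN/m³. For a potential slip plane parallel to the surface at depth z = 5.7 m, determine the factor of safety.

FS = 0.78

For an infinite slope with a slip plane parallel to the surface (no pore pressure): FS = [c + γz cos²β tanφ] / [γz sinβ cosβ].
γz = 20.2·5.7 = 115.14 kN/m²
Numerator = 5.2 + 115.14·cos²36.0°·tan26.4° = 5.2 + 115.14·0.6545·0.4964 = 42.609 kPa
Denominator = 115.14·sin36.0°·cos36.0° = 115.14·0.5878·0.8090 = 54.752 kPa
FS = 42.609 / 54.752 = 0.778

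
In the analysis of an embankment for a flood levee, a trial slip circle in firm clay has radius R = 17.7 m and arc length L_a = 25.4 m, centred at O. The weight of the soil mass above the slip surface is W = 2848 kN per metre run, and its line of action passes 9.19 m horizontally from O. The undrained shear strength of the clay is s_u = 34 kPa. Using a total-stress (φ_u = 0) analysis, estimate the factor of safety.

Taking moments about the centre O, the resisting moment is provided by the undrained shear strength acting along the arc:
M_R = s_u·L_a·R = 34·25.40·17.7 = 15285.7 kN·m/m
M_D = W·d = 2848·9.19 = 26173.1 kN·m/m
FS = M_R / M_D = 15285.7 / 26173.1 = 0.584

FS = 0.58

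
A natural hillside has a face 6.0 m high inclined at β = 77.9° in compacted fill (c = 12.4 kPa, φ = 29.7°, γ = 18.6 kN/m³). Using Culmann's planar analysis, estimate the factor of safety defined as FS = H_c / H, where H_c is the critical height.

H_c = (4c/γ) · sinβ cosφ / [1 − cos(β − φ)]
    = (4·12.4/18.6) · sin77.9°·cos29.7° / [1 − cos48.2°]
    = 2.667 · 0.8493 / 0.3335 = 6.79 m
FS = H_c / H = 6.79 / 6.0 = 1.132

FS = 1.13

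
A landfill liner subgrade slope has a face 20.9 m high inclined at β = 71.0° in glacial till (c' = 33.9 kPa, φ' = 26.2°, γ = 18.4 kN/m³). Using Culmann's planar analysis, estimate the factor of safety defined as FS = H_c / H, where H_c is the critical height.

H_c = (4c'/γ) · sinβ cosφ' / [1 − cos(β − φ')]
    = (4·33.9/18.4) · sin71.0°·cos26.2° / [1 − cos44.8°]
    = 7.370 · 0.8484 / 0.2904 = 21.53 m
FS = H_c / H = 21.53 / 20.9 = 1.030

FS = 1.03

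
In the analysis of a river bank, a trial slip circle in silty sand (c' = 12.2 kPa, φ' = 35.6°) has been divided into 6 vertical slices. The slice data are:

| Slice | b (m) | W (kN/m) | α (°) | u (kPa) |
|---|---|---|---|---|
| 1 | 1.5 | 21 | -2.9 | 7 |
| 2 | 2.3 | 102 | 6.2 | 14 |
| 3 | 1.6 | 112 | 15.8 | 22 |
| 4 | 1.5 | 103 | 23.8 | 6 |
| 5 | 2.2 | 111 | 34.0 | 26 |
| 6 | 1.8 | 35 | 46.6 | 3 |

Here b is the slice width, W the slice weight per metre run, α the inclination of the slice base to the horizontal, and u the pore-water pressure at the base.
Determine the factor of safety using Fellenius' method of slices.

Ordinary method of slices: FS = Σ[c'·Δl_i + (W_i cosα_i − u_i·Δl_i)·tanφ'] / Σ W_i sinα_i, with Δl_i = b_i / cosα_i.
Slice 1: Δl = 1.5/cos(-2.9°) = 1.502 m; N'_1 = 21·cos(-2.9°) − 7·1.502 = 10.5; c'Δl = 18.32; W sinα = -1.1
Slice 2: Δl = 2.3/cos6.2° = 2.314 m; N'_2 = 102·cos6.2° − 14·2.314 = 69.0; c'Δl = 28.23; W sinα = 11.0
Slice 3: Δl = 1.6/cos15.8° = 1.663 m; N'_3 = 112·cos15.8° − 22·1.663 = 71.2; c'Δl = 20.29; W sinα = 30.5
Slice 4: Δl = 1.5/cos23.8° = 1.639 m; N'_4 = 103·cos23.8° − 6·1.639 = 84.4; c'Δl = 20.00; W sinα = 41.6
Slice 5: Δl = 2.2/cos34.0° = 2.654 m; N'_5 = 111·cos34.0° − 26·2.654 = 23.0; c'Δl = 32.37; W sinα = 62.1
Slice 6: Δl = 1.8/cos46.6° = 2.620 m; N'_6 = 35·cos46.6° − 3·2.620 = 16.2; c'Δl = 31.96; W sinα = 25.4
Σc'Δl = 151.2 kN/m; ΣN' = 274.3 kN/m; ΣW sinα = 169.5 kN/m
Resisting = 151.2 + 274.3·tan35.6° = 151.2 + 196.4 = 347.5 kN/m
FS = 347.5 / 169.5 = 2.050

FS = 2.05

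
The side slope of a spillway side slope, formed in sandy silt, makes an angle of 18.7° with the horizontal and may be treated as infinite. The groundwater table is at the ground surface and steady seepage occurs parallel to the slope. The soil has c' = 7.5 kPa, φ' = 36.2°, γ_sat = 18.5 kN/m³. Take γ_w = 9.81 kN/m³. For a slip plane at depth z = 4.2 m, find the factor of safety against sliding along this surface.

FS = 1.33

With seepage parallel to the slope and the water table at the surface, the effective normal stress on the slip plane uses the buoyant unit weight γ' = γ_sat − γ_w while the driving shear stress uses γ_sat:
FS = [c' + γ' z cos²β tanφ'] / [γ_sat z sinβ cosβ]
γ' = 18.5 − 9.81 = 8.69 kN/m³
Numerator = 7.5 + 8.69·4.2·cos²18.7°·tan36.2° = 7.5 + 8.69·4.2·0.8972·0.7319 = 31.467 kPa
Denominator = 18.5·4.2·sin18.7°·cos18.7° = 18.5·4.2·0.3206·0.9472 = 23.597 kPa
FS = 31.467 / 23.597 = 1.334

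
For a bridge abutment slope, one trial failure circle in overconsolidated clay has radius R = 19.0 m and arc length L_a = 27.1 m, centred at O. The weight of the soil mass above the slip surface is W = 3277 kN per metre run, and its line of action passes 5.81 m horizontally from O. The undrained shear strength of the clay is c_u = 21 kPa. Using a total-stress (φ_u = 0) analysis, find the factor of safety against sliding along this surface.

Taking moments about the centre O, the resisting moment is provided by the undrained shear strength acting along the arc:
M_R = c_u·L_a·R = 21·27.10·19.0 = 10812.9 kN·m/m
M_D = W·d = 3277·5.81 = 19039.4 kN·m/m
FS = M_R / M_D = 10812.9 / 19039.4 = 0.568

FS = 0.57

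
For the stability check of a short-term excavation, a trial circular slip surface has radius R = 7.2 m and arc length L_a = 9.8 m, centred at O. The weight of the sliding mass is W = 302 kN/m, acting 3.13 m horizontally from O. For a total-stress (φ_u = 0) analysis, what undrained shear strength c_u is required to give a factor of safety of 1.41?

c_u = 18.9 kPa

FS = c_u·L_a·R / (W·d), so c_u = FS·W·d / (L_a·R).
c_u = 1.41·302·3.13 / (9.80·7.2) = 1332.8 / 70.56 = 18.89 kPa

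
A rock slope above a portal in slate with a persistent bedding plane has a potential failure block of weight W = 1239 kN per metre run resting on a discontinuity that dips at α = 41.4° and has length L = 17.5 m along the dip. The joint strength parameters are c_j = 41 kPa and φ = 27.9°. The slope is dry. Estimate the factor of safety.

Resolving the block weight along and normal to the plane and applying the Mohr–Coulomb strength on the joint:
N' = W cosα = 1239·cos41.4° = 929.4 kN/m
Driving force T = W sinα = 1239·sin41.4° = 819.4 kN/m
Resisting force R = c_j·L + N'·tanφ = 41·17.5 + 929.4·tan27.9° = 717.5 + 492.1 = 1209.6 kN/m
FS = R / T = 1209.6 / 819.4 = 1.476

FS = 1.48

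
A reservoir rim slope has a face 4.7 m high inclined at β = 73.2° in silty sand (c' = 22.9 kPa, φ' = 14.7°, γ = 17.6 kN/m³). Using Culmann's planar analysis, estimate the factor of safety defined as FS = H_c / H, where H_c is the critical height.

H_c = (4c'/γ) · sinβ cosφ' / [1 − cos(β − φ')]
    = (4·22.9/17.6) · sin73.2°·cos14.7° / [1 − cos58.5°]
    = 5.205 · 0.9260 / 0.4775 = 10.09 m
FS = H_c / H = 10.09 / 4.7 = 2.147

FS = 2.15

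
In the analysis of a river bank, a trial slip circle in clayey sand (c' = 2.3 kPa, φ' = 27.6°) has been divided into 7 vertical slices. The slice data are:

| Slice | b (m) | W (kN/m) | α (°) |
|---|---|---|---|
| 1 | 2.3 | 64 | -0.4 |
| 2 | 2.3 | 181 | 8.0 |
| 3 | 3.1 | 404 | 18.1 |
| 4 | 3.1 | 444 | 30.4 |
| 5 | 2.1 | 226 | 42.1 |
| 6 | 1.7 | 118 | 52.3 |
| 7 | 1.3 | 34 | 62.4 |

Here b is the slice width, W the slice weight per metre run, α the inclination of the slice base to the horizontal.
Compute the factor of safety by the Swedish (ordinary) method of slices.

FS = 1.09

Ordinary method of slices: FS = Σ[c'·Δl_i + (W_i cosα_i)·tanφ'] / Σ W_i sinα_i, with Δl_i = b_i / cosα_i.
Slice 1: Δl = 2.3/cos(-0.4°) = 2.300 m; N'_1 = 64·cos(-0.4°) = 64.0; c'Δl = 5.29; W sinα = -0.4
Slice 2: Δl = 2.3/cos8.0° = 2.323 m; N'_2 = 181·cos8.0° = 179.2; c'Δl = 5.34; W sinα = 25.2
Slice 3: Δl = 3.1/cos18.1° = 3.261 m; N'_3 = 404·cos18.1° = 384.0; c'Δl = 7.50; W sinα = 125.5
Slice 4: Δl = 3.1/cos30.4° = 3.594 m; N'_4 = 444·cos30.4° = 383.0; c'Δl = 8.27; W sinα = 224.7
Slice 5: Δl = 2.1/cos42.1° = 2.830 m; N'_5 = 226·cos42.1° = 167.7; c'Δl = 6.51; W sinα = 151.5
Slice 6: Δl = 1.7/cos52.3° = 2.780 m; N'_6 = 118·cos52.3° = 72.2; c'Δl = 6.39; W sinα = 93.4
Slice 7: Δl = 1.3/cos62.4° = 2.806 m; N'_7 = 34·cos62.4° = 15.8; c'Δl = 6.45; W sinα = 30.1
Σc'Δl = 45.8 kN/m; ΣN' = 1265.8 kN/m; ΣW sinα = 649.9 kN/m
Resisting = 45.8 + 1265.8·tan27.6° = 45.8 + 661.7 = 707.5 kN/m
FS = 707.5 / 649.9 = 1.089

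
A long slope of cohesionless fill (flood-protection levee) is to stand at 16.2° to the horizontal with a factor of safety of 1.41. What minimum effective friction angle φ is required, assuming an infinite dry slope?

FS = tanφ/tanβ ⇒ tanφ = FS · tanβ = 1.41 · tan16.2° = 0.4096
φ = arctan(0.4096) = 22.28°

φ = 22.3°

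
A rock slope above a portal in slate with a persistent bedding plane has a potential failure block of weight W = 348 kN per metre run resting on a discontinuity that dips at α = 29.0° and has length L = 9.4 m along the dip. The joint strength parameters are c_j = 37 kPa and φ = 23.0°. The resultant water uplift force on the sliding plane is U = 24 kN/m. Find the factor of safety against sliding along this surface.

FS = 2.77

Resolving the block weight along and normal to the plane and applying the Mohr–Coulomb strength on the joint:
N' = W cosα − U = 348·cos29.0° − 24 = 280.4 kN/m
Driving force T = W sinα = 348·sin29.0° = 168.7 kN/m
Resisting force R = c_j·L + N'·tanφ = 37·9.4 + 280.4·tan23.0° = 347.8 + 119.0 = 466.8 kN/m
FS = R / T = 466.8 / 168.7 = 2.767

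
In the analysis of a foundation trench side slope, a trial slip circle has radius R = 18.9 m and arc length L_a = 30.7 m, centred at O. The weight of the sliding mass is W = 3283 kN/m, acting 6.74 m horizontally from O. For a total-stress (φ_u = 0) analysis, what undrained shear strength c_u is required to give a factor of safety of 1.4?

c_u = 53.4 kPa

FS = c_u·L_a·R / (W·d), so c_u = FS·W·d / (L_a·R).
c_u = 1.4·3283·6.74 / (30.70·18.9) = 30978.4 / 580.23 = 53.39 kPa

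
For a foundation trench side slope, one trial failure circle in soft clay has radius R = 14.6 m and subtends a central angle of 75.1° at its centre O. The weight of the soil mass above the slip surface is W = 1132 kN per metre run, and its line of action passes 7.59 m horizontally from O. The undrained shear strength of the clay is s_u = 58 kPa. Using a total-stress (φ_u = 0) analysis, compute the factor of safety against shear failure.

FS = 1.89

Taking moments about the centre O, the resisting moment is provided by the undrained shear strength acting along the arc:
Arc length L_a = R·θ = 14.6·(75.1°·π/180) = 14.6·1.3107 = 19.14 m
M_R = s_u·L_a·R = 58·19.14·14.6 = 16205.1 kN·m/m
M_D = W·d = 1132·7.59 = 8591.9 kN·m/m
FS = M_R / M_D = 16205.1 / 8591.9 = 1.886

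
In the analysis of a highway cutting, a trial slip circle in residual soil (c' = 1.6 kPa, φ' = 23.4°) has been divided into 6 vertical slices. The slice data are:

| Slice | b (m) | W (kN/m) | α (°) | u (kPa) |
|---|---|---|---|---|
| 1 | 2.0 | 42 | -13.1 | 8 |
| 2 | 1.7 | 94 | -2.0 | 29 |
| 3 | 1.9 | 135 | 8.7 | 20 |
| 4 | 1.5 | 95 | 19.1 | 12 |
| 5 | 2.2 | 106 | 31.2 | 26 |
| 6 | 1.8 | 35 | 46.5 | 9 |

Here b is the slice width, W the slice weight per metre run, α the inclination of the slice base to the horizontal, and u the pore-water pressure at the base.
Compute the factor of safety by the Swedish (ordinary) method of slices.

Ordinary method of slices: FS = Σ[c'·Δl_i + (W_i cosα_i − u_i·Δl_i)·tanφ'] / Σ W_i sinα_i, with Δl_i = b_i / cosα_i.
Slice 1: Δl = 2.0/cos(-13.1°) = 2.053 m; N'_1 = 42·cos(-13.1°) − 8·2.053 = 24.5; c'Δl = 3.29; W sinα = -9.5
Slice 2: Δl = 1.7/cos(-2.0°) = 1.701 m; N'_2 = 94·cos(-2.0°) − 29·1.701 = 44.6; c'Δl = 2.72; W sinα = -3.3
Slice 3: Δl = 1.9/cos8.7° = 1.922 m; N'_3 = 135·cos8.7° − 20·1.922 = 95.0; c'Δl = 3.08; W sinα = 20.4
Slice 4: Δl = 1.5/cos19.1° = 1.587 m; N'_4 = 95·cos19.1° − 12·1.587 = 70.7; c'Δl = 2.54; W sinα = 31.1
Slice 5: Δl = 2.2/cos31.2° = 2.572 m; N'_5 = 106·cos31.2° − 26·2.572 = 23.8; c'Δl = 4.12; W sinα = 54.9
Slice 6: Δl = 1.8/cos46.5° = 2.615 m; N'_6 = 35·cos46.5° − 9·2.615 = 0.6; c'Δl = 4.18; W sinα = 25.4
Σc'Δl = 19.9 kN/m; ΣN' = 259.2 kN/m; ΣW sinα = 119.0 kN/m
Resisting = 19.9 + 259.2·tan23.4° = 19.9 + 112.2 = 132.1 kN/m
FS = 132.1 / 119.0 = 1.110

FS = 1.11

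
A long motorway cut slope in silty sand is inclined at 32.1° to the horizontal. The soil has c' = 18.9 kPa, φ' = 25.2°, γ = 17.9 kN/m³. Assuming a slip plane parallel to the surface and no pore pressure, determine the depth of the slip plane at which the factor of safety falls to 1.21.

z = 5.10 m

Setting FS = 1.21 in FS = [c' + γz cos²β tanφ'] / [γz sinβ cosβ] and solving for z:
z = c' / [γ cosβ (FS·sinβ − cosβ·tanφ')]
  = 18.9 / [17.9·cos32.1°·(1.21·sin32.1° − cos32.1°·tan25.2°)]
  = 18.9 / [17.9·0.8471·(1.21·0.5314 − 0.8471·0.4706)]
  = 18.9 / 3.7055 = 5.101 m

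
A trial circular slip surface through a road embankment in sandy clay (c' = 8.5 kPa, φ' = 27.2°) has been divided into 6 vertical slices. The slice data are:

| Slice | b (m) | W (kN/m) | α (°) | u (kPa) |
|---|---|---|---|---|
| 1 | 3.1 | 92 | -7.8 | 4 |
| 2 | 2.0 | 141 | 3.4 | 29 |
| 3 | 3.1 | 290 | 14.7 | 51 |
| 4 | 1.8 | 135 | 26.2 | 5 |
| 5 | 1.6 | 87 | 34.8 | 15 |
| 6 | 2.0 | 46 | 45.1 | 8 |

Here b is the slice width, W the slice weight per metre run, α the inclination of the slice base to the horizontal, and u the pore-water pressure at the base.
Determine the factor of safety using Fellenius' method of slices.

Ordinary method of slices: FS = Σ[c'·Δl_i + (W_i cosα_i − u_i·Δl_i)·tanφ'] / Σ W_i sinα_i, with Δl_i = b_i / cosα_i.
Slice 1: Δl = 3.1/cos(-7.8°) = 3.129 m; N'_1 = 92·cos(-7.8°) − 4·3.129 = 78.6; c'Δl = 26.60; W sinα = -12.5
Slice 2: Δl = 2.0/cos3.4° = 2.004 m; N'_2 = 141·cos3.4° − 29·2.004 = 82.6; c'Δl = 17.03; W sinα = 8.4
Slice 3: Δl = 3.1/cos14.7° = 3.205 m; N'_3 = 290·cos14.7° − 51·3.205 = 117.1; c'Δl = 27.24; W sinα = 73.6
Slice 4: Δl = 1.8/cos26.2° = 2.006 m; N'_4 = 135·cos26.2° − 5·2.006 = 111.1; c'Δl = 17.05; W sinα = 59.6
Slice 5: Δl = 1.6/cos34.8° = 1.948 m; N'_5 = 87·cos34.8° − 15·1.948 = 42.2; c'Δl = 16.56; W sinα = 49.7
Slice 6: Δl = 2.0/cos45.1° = 2.833 m; N'_6 = 46·cos45.1° − 8·2.833 = 9.8; c'Δl = 24.08; W sinα = 32.6
Σc'Δl = 128.6 kN/m; ΣN' = 441.5 kN/m; ΣW sinα = 211.3 kN/m
Resisting = 128.6 + 441.5·tan27.2° = 128.6 + 226.9 = 355.4 kN/m
FS = 355.4 / 211.3 = 1.682

FS = 1.68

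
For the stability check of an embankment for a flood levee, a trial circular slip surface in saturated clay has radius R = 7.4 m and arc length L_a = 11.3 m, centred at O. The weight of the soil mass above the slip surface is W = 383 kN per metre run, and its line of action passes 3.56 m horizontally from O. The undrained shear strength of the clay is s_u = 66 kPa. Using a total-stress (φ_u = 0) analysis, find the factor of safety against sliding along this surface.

Taking moments about the centre O, the resisting moment is provided by the undrained shear strength acting along the arc:
M_R = s_u·L_a·R = 66·11.30·7.4 = 5518.9 kN·m/m
M_D = W·d = 383·3.56 = 1363.5 kN·m/m
FS = M_R / M_D = 5518.9 / 1363.5 = 4.048

FS = 4.05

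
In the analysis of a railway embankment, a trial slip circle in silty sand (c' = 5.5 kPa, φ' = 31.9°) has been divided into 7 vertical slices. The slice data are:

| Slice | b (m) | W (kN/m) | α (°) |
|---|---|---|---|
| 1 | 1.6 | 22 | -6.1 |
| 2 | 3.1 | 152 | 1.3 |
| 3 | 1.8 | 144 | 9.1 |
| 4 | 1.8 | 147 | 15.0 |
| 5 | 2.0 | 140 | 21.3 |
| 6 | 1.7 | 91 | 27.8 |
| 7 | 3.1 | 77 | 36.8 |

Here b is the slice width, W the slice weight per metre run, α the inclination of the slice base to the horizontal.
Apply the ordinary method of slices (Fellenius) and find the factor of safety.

FS = 2.70

Ordinary method of slices: FS = Σ[c'·Δl_i + (W_i cosα_i)·tanφ'] / Σ W_i sinα_i, with Δl_i = b_i / cosα_i.
Slice 1: Δl = 1.6/cos(-6.1°) = 1.609 m; N'_1 = 22·cos(-6.1°) = 21.9; c'Δl = 8.85; W sinα = -2.3
Slice 2: Δl = 3.1/cos1.3° = 3.101 m; N'_2 = 152·cos1.3° = 152.0; c'Δl = 17.05; W sinα = 3.4
Slice 3: Δl = 1.8/cos9.1° = 1.823 m; N'_3 = 144·cos9.1° = 142.2; c'Δl = 10.03; W sinα = 22.8
Slice 4: Δl = 1.8/cos15.0° = 1.863 m; N'_4 = 147·cos15.0° = 142.0; c'Δl = 10.25; W sinα = 38.0
Slice 5: Δl = 2.0/cos21.3° = 2.147 m; N'_5 = 140·cos21.3° = 130.4; c'Δl = 11.81; W sinα = 50.9
Slice 6: Δl = 1.7/cos27.8° = 1.922 m; N'_6 = 91·cos27.8° = 80.5; c'Δl = 10.57; W sinα = 42.4
Slice 7: Δl = 3.1/cos36.8° = 3.871 m; N'_7 = 77·cos36.8° = 61.7; c'Δl = 21.29; W sinα = 46.1
Σc'Δl = 89.8 kN/m; ΣN' = 730.6 kN/m; ΣW sinα = 201.4 kN/m
Resisting = 89.8 + 730.6·tan31.9° = 89.8 + 454.8 = 544.6 kN/m
FS = 544.6 / 201.4 = 2.705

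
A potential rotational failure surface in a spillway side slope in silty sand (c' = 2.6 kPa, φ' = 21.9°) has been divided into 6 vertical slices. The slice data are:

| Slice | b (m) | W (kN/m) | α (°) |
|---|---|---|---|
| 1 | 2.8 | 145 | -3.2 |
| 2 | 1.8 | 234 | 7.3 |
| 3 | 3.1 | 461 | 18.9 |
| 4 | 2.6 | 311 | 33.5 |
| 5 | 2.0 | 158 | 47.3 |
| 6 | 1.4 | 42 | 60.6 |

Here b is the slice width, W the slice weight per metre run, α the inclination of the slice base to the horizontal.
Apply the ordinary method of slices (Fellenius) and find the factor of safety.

Ordinary method of slices: FS = Σ[c'·Δl_i + (W_i cosα_i)·tanφ'] / Σ W_i sinα_i, with Δl_i = b_i / cosα_i.
Slice 1: Δl = 2.8/cos(-3.2°) = 2.804 m; N'_1 = 145·cos(-3.2°) = 144.8; c'Δl = 7.29; W sinα = -8.1
Slice 2: Δl = 1.8/cos7.3° = 1.815 m; N'_2 = 234·cos7.3° = 232.1; c'Δl = 4.72; W sinα = 29.7
Slice 3: Δl = 3.1/cos18.9° = 3.277 m; N'_3 = 461·cos18.9° = 436.1; c'Δl = 8.52; W sinα = 149.3
Slice 4: Δl = 2.6/cos33.5° = 3.118 m; N'_4 = 311·cos33.5° = 259.3; c'Δl = 8.11; W sinα = 171.7
Slice 5: Δl = 2.0/cos47.3° = 2.949 m; N'_5 = 158·cos47.3° = 107.1; c'Δl = 7.67; W sinα = 116.1
Slice 6: Δl = 1.4/cos60.6° = 2.852 m; N'_6 = 42·cos60.6° = 20.6; c'Δl = 7.41; W sinα = 36.6
Σc'Δl = 43.7 kN/m; ΣN' = 1200.1 kN/m; ΣW sinα = 495.3 kN/m
Resisting = 43.7 + 1200.1·tan21.9° = 43.7 + 482.4 = 526.2 kN/m
FS = 526.2 / 495.3 = 1.062

FS = 1.06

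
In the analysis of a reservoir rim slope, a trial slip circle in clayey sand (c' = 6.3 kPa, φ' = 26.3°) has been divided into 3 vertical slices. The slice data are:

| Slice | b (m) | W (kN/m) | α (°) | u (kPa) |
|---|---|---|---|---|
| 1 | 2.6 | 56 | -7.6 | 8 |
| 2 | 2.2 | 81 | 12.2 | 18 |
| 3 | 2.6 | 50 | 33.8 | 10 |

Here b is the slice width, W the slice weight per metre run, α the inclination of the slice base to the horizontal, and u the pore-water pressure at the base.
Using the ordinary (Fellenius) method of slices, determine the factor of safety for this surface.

Ordinary method of slices: FS = Σ[c'·Δl_i + (W_i cosα_i − u_i·Δl_i)·tanφ'] / Σ W_i sinα_i, with Δl_i = b_i / cosα_i.
Slice 1: Δl = 2.6/cos(-7.6°) = 2.623 m; N'_1 = 56·cos(-7.6°) − 8·2.623 = 34.5; c'Δl = 16.53; W sinα = -7.4
Slice 2: Δl = 2.2/cos12.2° = 2.251 m; N'_2 = 81·cos12.2° − 18·2.251 = 38.7; c'Δl = 14.18; W sinα = 17.1
Slice 3: Δl = 2.6/cos33.8° = 3.129 m; N'_3 = 50·cos33.8° − 10·3.129 = 10.3; c'Δl = 19.71; W sinα = 27.8
Σc'Δl = 50.4 kN/m; ΣN' = 83.4 kN/m; ΣW sinα = 37.5 kN/m
Resisting = 50.4 + 83.4·tan26.3° = 50.4 + 41.2 = 91.7 kN/m
FS = 91.7 / 37.5 = 2.442

FS = 2.44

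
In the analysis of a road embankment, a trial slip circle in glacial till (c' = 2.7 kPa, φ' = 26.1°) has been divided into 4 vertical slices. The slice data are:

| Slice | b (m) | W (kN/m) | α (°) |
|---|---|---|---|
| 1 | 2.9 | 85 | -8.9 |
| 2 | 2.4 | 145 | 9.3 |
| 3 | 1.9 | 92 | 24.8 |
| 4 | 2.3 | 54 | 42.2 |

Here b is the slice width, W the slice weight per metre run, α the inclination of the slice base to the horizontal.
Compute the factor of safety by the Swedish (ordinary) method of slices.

FS = 2.35

Ordinary method of slices: FS = Σ[c'·Δl_i + (W_i cosα_i)·tanφ'] / Σ W_i sinα_i, with Δl_i = b_i / cosα_i.
Slice 1: Δl = 2.9/cos(-8.9°) = 2.935 m; N'_1 = 85·cos(-8.9°) = 84.0; c'Δl = 7.93; W sinα = -13.2
Slice 2: Δl = 2.4/cos9.3° = 2.432 m; N'_2 = 145·cos9.3° = 143.1; c'Δl = 6.57; W sinα = 23.4
Slice 3: Δl = 1.9/cos24.8° = 2.093 m; N'_3 = 92·cos24.8° = 83.5; c'Δl = 5.65; W sinα = 38.6
Slice 4: Δl = 2.3/cos42.2° = 3.105 m; N'_4 = 54·cos42.2° = 40.0; c'Δl = 8.38; W sinα = 36.3
Σc'Δl = 28.5 kN/m; ΣN' = 350.6 kN/m; ΣW sinα = 85.1 kN/m
Resisting = 28.5 + 350.6·tan26.1° = 28.5 + 171.8 = 200.3 kN/m
FS = 200.3 / 85.1 = 2.352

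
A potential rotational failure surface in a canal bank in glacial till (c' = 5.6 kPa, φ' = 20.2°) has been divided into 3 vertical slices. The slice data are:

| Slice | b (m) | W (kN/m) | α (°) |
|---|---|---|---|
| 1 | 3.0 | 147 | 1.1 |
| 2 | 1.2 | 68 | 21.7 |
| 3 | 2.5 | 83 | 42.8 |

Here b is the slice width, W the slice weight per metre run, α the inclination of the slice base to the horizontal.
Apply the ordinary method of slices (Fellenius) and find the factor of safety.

FS = 1.69

Ordinary method of slices: FS = Σ[c'·Δl_i + (W_i cosα_i)·tanφ'] / Σ W_i sinα_i, with Δl_i = b_i / cosα_i.
Slice 1: Δl = 3.0/cos1.1° = 3.001 m; N'_1 = 147·cos1.1° = 147.0; c'Δl = 16.80; W sinα = 2.8
Slice 2: Δl = 1.2/cos21.7° = 1.292 m; N'_2 = 68·cos21.7° = 63.2; c'Δl = 7.23; W sinα = 25.1
Slice 3: Δl = 2.5/cos42.8° = 3.407 m; N'_3 = 83·cos42.8° = 60.9; c'Δl = 19.08; W sinα = 56.4
Σc'Δl = 43.1 kN/m; ΣN' = 271.1 kN/m; ΣW sinα = 84.4 kN/m
Resisting = 43.1 + 271.1·tan20.2° = 43.1 + 99.7 = 142.8 kN/m
FS = 142.8 / 84.4 = 1.693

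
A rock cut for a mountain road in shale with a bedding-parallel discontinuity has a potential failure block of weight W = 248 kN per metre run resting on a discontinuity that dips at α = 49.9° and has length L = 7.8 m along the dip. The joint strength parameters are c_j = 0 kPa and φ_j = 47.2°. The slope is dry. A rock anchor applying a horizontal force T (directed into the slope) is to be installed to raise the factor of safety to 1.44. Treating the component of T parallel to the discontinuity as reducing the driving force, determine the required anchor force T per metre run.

T = 57 kN/m

Resolving forces along and normal to the sliding plane, with the horizontal anchor force T adding T·sinα to the effective normal force and T·cosα acting up the plane against the driving force:
FS = [c_jL + (W cosα + T sinα) tanφ_j] / [W sinα − T cosα]
Without the anchor: N' = 159.7 kN/m, driving T_d = 189.7 kN/m, resisting R = 0·7.8 + 159.7·tan47.2° = 172.5 kN/m, FS = 0.91.
Setting FS = 1.44 and solving for T:
1.44·(189.7 − T cos49.9°) = 172.5 + T sin49.9°·tan47.2°
T·(sin49.9°·tan47.2° + 1.44·cos49.9°) = 1.44·189.7 − 172.5
T·(0.7649·1.0799 + 1.44·0.6441) = 273.2 − 172.5 = 100.7
T·1.7536 = 100.7
T = 57.4 kN/m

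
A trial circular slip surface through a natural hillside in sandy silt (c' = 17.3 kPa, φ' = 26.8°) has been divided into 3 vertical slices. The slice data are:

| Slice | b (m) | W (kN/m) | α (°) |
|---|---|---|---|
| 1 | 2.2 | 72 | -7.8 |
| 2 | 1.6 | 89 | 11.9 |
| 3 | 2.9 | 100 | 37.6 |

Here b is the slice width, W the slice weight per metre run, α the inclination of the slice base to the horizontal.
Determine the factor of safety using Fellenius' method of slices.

Ordinary method of slices: FS = Σ[c'·Δl_i + (W_i cosα_i)·tanφ'] / Σ W_i sinα_i, with Δl_i = b_i / cosα_i.
Slice 1: Δl = 2.2/cos(-7.8°) = 2.221 m; N'_1 = 72·cos(-7.8°) = 71.3; c'Δl = 38.42; W sinα = -9.8
Slice 2: Δl = 1.6/cos11.9° = 1.635 m; N'_2 = 89·cos11.9° = 87.1; c'Δl = 28.29; W sinα = 18.4
Slice 3: Δl = 2.9/cos37.6° = 3.660 m; N'_3 = 100·cos37.6° = 79.2; c'Δl = 63.32; W sinα = 61.0
Σc'Δl = 130.0 kN/m; ΣN' = 237.7 kN/m; ΣW sinα = 69.6 kN/m
Resisting = 130.0 + 237.7·tan26.8° = 130.0 + 120.0 = 250.1 kN/m
FS = 250.1 / 69.6 = 3.593

FS = 3.59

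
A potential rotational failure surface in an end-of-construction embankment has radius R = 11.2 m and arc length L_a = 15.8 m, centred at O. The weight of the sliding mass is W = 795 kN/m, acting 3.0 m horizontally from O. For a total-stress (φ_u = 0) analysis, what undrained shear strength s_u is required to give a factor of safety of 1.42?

FS = s_u·L_a·R / (W·d), so s_u = FS·W·d / (L_a·R).
s_u = 1.42·795·3.0 / (15.80·11.2) = 3386.7 / 176.96 = 19.14 kPa

s_u = 19.1 kPa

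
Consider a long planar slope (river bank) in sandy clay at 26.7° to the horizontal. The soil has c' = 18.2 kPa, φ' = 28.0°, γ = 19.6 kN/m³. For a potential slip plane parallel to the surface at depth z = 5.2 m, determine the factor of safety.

For an infinite slope with a slip plane parallel to the surface (no pore pressure): FS = [c' + γz cos²β tanφ'] / [γz sinβ cosβ].
γz = 19.6·5.2 = 101.92 kN/m²
Numerator = 18.2 + 101.92·cos²26.7°·tan28.0° = 18.2 + 101.92·0.7981·0.5317 = 61.451 kPa
Denominator = 101.92·sin26.7°·cos26.7° = 101.92·0.4493·0.8934 = 40.912 kPa
FS = 61.451 / 40.912 = 1.502

FS = 1.50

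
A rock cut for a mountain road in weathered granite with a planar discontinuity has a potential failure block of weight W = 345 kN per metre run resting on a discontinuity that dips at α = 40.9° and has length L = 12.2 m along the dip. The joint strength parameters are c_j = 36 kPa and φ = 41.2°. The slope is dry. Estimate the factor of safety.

Resolving the block weight along and normal to the plane and applying the Mohr–Coulomb strength on the joint:
N' = W cosα = 345·cos40.9° = 260.8 kN/m
Driving force T = W sinα = 345·sin40.9° = 225.9 kN/m
Resisting force R = c_j·L + N'·tanφ = 36·12.2 + 260.8·tan41.2° = 439.2 + 228.3 = 667.5 kN/m
FS = R / T = 667.5 / 225.9 = 2.955

FS = 2.95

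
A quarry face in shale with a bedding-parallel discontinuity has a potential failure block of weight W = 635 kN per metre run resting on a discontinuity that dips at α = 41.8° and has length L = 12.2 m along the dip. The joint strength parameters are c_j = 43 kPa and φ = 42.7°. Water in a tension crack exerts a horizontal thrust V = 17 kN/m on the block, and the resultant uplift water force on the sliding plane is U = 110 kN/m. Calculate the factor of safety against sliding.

FS = 1.95

Resolving the block weight along and normal to the plane and applying the Mohr–Coulomb strength on the joint:
N' = W cosα − U − V sinα = 635·cos41.8° − 110 − 17·sin41.8° = 352.0 kN/m
Driving force T = W sinα + V cosα = 635·sin41.8° + 17·cos41.8° = 435.9 kN/m
Resisting force R = c_j·L + N'·tanφ = 43·12.2 + 352.0·tan42.7° = 524.6 + 324.9 = 849.5 kN/m
FS = R / T = 849.5 / 435.9 = 1.949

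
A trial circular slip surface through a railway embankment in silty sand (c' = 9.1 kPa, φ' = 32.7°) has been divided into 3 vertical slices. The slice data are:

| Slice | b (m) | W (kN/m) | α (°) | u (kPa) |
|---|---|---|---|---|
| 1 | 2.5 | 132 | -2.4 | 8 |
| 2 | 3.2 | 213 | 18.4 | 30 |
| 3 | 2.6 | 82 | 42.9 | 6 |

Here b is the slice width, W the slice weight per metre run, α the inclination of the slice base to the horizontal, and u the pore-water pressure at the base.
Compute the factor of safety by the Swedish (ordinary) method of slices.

Ordinary method of slices: FS = Σ[c'·Δl_i + (W_i cosα_i − u_i·Δl_i)·tanφ'] / Σ W_i sinα_i, with Δl_i = b_i / cosα_i.
Slice 1: Δl = 2.5/cos(-2.4°) = 2.502 m; N'_1 = 132·cos(-2.4°) − 8·2.502 = 111.9; c'Δl = 22.77; W sinα = -5.5
Slice 2: Δl = 3.2/cos18.4° = 3.372 m; N'_2 = 213·cos18.4° − 30·3.372 = 100.9; c'Δl = 30.69; W sinα = 67.2
Slice 3: Δl = 2.6/cos42.9° = 3.549 m; N'_3 = 82·cos42.9° − 6·3.549 = 38.8; c'Δl = 32.30; W sinα = 55.8
Σc'Δl = 85.8 kN/m; ΣN' = 251.6 kN/m; ΣW sinα = 117.5 kN/m
Resisting = 85.8 + 251.6·tan32.7° = 85.8 + 161.5 = 247.3 kN/m
FS = 247.3 / 117.5 = 2.104

FS = 2.10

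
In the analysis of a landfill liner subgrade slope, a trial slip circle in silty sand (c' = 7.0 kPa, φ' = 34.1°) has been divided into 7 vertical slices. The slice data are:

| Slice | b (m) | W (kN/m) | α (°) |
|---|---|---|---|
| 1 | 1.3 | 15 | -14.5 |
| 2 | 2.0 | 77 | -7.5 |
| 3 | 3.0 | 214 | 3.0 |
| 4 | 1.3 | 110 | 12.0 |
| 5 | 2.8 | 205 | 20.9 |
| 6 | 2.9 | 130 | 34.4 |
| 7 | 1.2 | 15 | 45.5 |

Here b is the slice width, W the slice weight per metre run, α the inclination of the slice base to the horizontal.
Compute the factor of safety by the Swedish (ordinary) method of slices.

Ordinary method of slices: FS = Σ[c'·Δl_i + (W_i cosα_i)·tanφ'] / Σ W_i sinα_i, with Δl_i = b_i / cosα_i.
Slice 1: Δl = 1.3/cos(-14.5°) = 1.343 m; N'_1 = 15·cos(-14.5°) = 14.5; c'Δl = 9.40; W sinα = -3.8
Slice 2: Δl = 2.0/cos(-7.5°) = 2.017 m; N'_2 = 77·cos(-7.5°) = 76.3; c'Δl = 14.12; W sinα = -10.1
Slice 3: Δl = 3.0/cos3.0° = 3.004 m; N'_3 = 214·cos3.0° = 213.7; c'Δl = 21.03; W sinα = 11.2
Slice 4: Δl = 1.3/cos12.0° = 1.329 m; N'_4 = 110·cos12.0° = 107.6; c'Δl = 9.30; W sinα = 22.9
Slice 5: Δl = 2.8/cos20.9° = 2.997 m; N'_5 = 205·cos20.9° = 191.5; c'Δl = 20.98; W sinα = 73.1
Slice 6: Δl = 2.9/cos34.4° = 3.515 m; N'_6 = 130·cos34.4° = 107.3; c'Δl = 24.60; W sinα = 73.4
Slice 7: Δl = 1.2/cos45.5° = 1.712 m; N'_7 = 15·cos45.5° = 10.5; c'Δl = 11.98; W sinα = 10.7
Σc'Δl = 111.4 kN/m; ΣN' = 721.5 kN/m; ΣW sinα = 177.5 kN/m
Resisting = 111.4 + 721.5·tan34.1° = 111.4 + 488.5 = 599.9 kN/m
FS = 599.9 / 177.5 = 3.379

FS = 3.38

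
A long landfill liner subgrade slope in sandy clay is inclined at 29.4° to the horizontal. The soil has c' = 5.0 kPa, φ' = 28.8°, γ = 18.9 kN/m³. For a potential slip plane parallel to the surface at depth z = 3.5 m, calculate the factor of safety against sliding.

FS = 1.15

For an infinite slope with a slip plane parallel to the surface (no pore pressure): FS = [c' + γz cos²β tanφ'] / [γz sinβ cosβ].
γz = 18.9·3.5 = 66.15 kN/m²
Numerator = 5.0 + 66.15·cos²29.4°·tan28.8° = 5.0 + 66.15·0.7590·0.5498 = 32.602 kPa
Denominator = 66.15·sin29.4°·cos29.4° = 66.15·0.4909·0.8712 = 28.291 kPa
FS = 32.602 / 28.291 = 1.152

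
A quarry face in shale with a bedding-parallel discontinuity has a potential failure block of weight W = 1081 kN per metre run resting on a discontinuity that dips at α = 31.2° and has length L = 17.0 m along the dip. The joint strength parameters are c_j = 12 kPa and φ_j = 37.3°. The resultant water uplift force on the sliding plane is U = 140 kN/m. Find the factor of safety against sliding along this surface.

Resolving the block weight along and normal to the plane and applying the Mohr–Coulomb strength on the joint:
N' = W cosα − U = 1081·cos31.2° − 140 = 784.6 kN/m
Driving force T = W sinα = 1081·sin31.2° = 560.0 kN/m
Resisting force R = c_j·L + N'·tanφ_j = 12·17.0 + 784.6·tan37.3° = 204.0 + 597.7 = 801.7 kN/m
FS = R / T = 801.7 / 560.0 = 1.432

FS = 1.43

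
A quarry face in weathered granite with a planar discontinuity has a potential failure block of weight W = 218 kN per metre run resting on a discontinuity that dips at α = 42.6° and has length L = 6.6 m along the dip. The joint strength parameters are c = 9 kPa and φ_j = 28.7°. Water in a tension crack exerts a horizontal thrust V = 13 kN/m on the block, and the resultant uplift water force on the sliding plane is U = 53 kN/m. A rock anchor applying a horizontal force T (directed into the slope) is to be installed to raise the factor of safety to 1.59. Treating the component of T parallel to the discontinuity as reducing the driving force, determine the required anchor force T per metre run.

T = 89 kN/m

Resolving forces along and normal to the sliding plane, with the horizontal anchor force T adding T·sinα to the effective normal force and T·cosα acting up the plane against the driving force:
FS = [cL + (W cosα − U − V sinα + T sinα) tanφ_j] / [W sinα + V cosα − T cosα]
Without the anchor: N' = 98.7 kN/m, driving T_d = 157.1 kN/m, resisting R = 9·6.6 + 98.7·tan28.7° = 113.4 kN/m, FS = 0.72.
Setting FS = 1.59 and solving for T:
1.59·(157.1 − T cos42.6°) = 113.4 + T sin42.6°·tan28.7°
T·(sin42.6°·tan28.7° + 1.59·cos42.6°) = 1.59·157.1 − 113.4
T·(0.6769·0.5475 + 1.59·0.7361) = 249.8 − 113.4 = 136.4
T·1.5410 = 136.4
T = 88.5 kN/m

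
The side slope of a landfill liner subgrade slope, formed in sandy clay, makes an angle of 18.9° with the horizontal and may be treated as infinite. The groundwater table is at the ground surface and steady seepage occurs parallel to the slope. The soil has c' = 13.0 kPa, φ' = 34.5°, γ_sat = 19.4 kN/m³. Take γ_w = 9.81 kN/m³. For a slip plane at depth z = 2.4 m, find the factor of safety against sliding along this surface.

With seepage parallel to the slope and the water table at the surface, the effective normal stress on the slip plane uses the buoyant unit weight γ' = γ_sat − γ_w while the driving shear stress uses γ_sat:
FS = [c' + γ' z cos²β tanφ'] / [γ_sat z sinβ cosβ]
γ' = 19.4 − 9.81 = 9.59 kN/m³
Numerator = 13.0 + 9.59·2.4·cos²18.9°·tan34.5° = 13.0 + 9.59·2.4·0.8951·0.6873 = 27.159 kPa
Denominator = 19.4·2.4·sin18.9°·cos18.9° = 19.4·2.4·0.3239·0.9461 = 14.268 kPa
FS = 27.159 / 14.268 = 1.903

FS = 1.90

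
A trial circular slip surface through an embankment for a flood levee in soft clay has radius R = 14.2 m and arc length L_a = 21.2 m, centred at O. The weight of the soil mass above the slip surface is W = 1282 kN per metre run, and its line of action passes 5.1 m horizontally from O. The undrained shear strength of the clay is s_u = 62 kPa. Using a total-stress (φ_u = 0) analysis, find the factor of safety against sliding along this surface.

FS = 2.85

Taking moments about the centre O, the resisting moment is provided by the undrained shear strength acting along the arc:
M_R = s_u·L_a·R = 62·21.20·14.2 = 18664.5 kN·m/m
M_D = W·d = 1282·5.1 = 6538.2 kN·m/m
FS = M_R / M_D = 18664.5 / 6538.2 = 2.855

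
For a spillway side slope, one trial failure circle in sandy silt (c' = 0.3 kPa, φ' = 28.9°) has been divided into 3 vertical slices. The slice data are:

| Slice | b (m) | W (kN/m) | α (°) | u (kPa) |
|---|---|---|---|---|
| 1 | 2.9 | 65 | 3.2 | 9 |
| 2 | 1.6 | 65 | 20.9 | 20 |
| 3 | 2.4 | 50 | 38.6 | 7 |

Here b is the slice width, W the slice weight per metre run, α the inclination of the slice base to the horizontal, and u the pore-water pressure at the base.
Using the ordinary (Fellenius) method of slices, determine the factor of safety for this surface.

FS = 0.83

Ordinary method of slices: FS = Σ[c'·Δl_i + (W_i cosα_i − u_i·Δl_i)·tanφ'] / Σ W_i sinα_i, with Δl_i = b_i / cosα_i.
Slice 1: Δl = 2.9/cos3.2° = 2.905 m; N'_1 = 65·cos3.2° − 9·2.905 = 38.8; c'Δl = 0.87; W sinα = 3.6
Slice 2: Δl = 1.6/cos20.9° = 1.713 m; N'_2 = 65·cos20.9° − 20·1.713 = 26.5; c'Δl = 0.51; W sinα = 23.2
Slice 3: Δl = 2.4/cos38.6° = 3.071 m; N'_3 = 50·cos38.6° − 7·3.071 = 17.6; c'Δl = 0.92; W sinα = 31.2
Σc'Δl = 2.3 kN/m; ΣN' = 82.8 kN/m; ΣW sinα = 58.0 kN/m
Resisting = 2.3 + 82.8·tan28.9° = 2.3 + 45.7 = 48.0 kN/m
FS = 48.0 / 58.0 = 0.828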